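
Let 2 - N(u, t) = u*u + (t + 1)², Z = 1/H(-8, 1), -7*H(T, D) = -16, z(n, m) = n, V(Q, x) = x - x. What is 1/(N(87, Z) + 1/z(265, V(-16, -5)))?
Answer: -67840/513485209 ≈ -0.00013212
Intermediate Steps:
V(Q, x) = 0
H(T, D) = 16/7 (H(T, D) = -⅐*(-16) = 16/7)
Z = 7/16 (Z = 1/(16/7) = 7/16 ≈ 0.43750)
N(u, t) = 2 - u² - (1 + t)² (N(u, t) = 2 - (u*u + (t + 1)²) = 2 - (u² + (1 + t)²) = 2 + (-u² - (1 + t)²) = 2 - u² - (1 + t)²)
1/(N(87, Z) + 1/z(265, V(-16, -5))) = 1/((2 - 1*87² - (1 + 7/16)²) + 1/265) = 1/((2 - 1*7569 - (23/16)²) + 1/265) = 1/((2 - 7569 - 1*529/256) + 1/265) = 1/((2 - 7569 - 529/256) + 1/265) = 1/(-1937681/256 + 1/265) = 1/(-513485209/67840) = -67840/513485209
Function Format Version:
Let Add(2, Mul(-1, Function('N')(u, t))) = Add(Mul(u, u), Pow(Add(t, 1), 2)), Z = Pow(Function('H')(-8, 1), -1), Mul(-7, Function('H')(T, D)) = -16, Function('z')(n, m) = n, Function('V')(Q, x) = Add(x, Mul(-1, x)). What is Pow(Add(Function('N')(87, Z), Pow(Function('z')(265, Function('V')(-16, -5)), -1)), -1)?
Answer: Rational(-67840, 513485209) ≈ -0.00013212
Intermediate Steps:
Function('V')(Q, x) = 0
Function('H')(T, D) = Rational(16, 7) (Function('H')(T, D) = Mul(Rational(-1, 7), -16) = Rational(16, 7))
Z = Rational(7, 16) (Z = Pow(Rational(16, 7), -1) = Rational(7, 16) ≈ 0.43750)
Function('N')(u, t) = Add(2, Mul(-1, Pow(u, 2)), Mul(-1, Pow(Add(1, t), 2))) (Function('N')(u, t) = Add(2, Mul(-1, Add(Mul(u, u), Pow(Add(t, 1), 2)))) = Add(2, Mul(-1, Add(Pow(u, 2), Pow(Add(1, t), 2)))) = Add(2, Add(Mul(-1, Pow(u, 2)), Mul(-1, Pow(Add(1, t), 2)))) = Add(2, Mul(-1, Pow(u, 2)), Mul(-1, Pow(Add(1, t), 2))))
Pow(Add(Function('N')(87, Z), Pow(Function('z')(265, Function('V')(-16, -5)), -1)), -1) = Pow(Add(Add(2, Mul(-1, Pow(87, 2)), Mul(-1, Pow(Add(1, Rational(7, 16)), 2))), Pow(265, -1)), -1) = Pow(Add(Add(2, Mul(-1, 7569), Mul(-1, Pow(Rational(23, 16), 2))), Rational(1, 265)), -1) = Pow(Add(Add(2, -7569, Mul(-1, Rational(529, 256))), Rational(1, 265)), -1) = Pow(Add(Add(2, -7569, Rational(-529, 256)), Rational(1, 265)), -1) = Pow(Add(Rational(-1937681, 256), Rational(1, 265)), -1) = Pow(Rational(-513485209, 67840), -1) = Rational(-67840, 513485209)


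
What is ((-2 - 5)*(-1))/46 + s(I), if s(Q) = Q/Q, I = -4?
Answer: 53/46 ≈ 1.1522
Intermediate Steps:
s(Q) = 1
((-2 - 5)*(-1))/46 + s(I) = ((-2 - 5)*(-1))/46 + 1 = (-7*(-1))/46 + 1 = (1/46)*7 + 1 = 7/46 + 1 = 53/46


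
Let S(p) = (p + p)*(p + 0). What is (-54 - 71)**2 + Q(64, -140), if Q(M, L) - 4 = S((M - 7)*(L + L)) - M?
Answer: 509458765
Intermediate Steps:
S(p) = 2*p**2 (S(p) = (2*p)*p = 2*p**2)
Q(M, L) = 4 - M + 8*L**2*(-7 + M)**2 (Q(M, L) = 4 + (2*((M - 7)*(L + L))**2 - M) = 4 + (2*((-7 + M)*(2*L))**2 - M) = 4 + (2*(2*L*(-7 + M))**2 - M) = 4 + (2*(4*L**2*(-7 + M)**2) - M) = 4 + (8*L**2*(-7 + M)**2 - M) = 4 + (-M + 8*L**2*(-7 + M)**2) = 4 - M + 8*L**2*(-7 + M)**2)
(-54 - 71)**2 + Q(64, -140) = (-54 - 71)**2 + (4 - 1*64 + 8*(-140)**2*(-7 + 64)**2) = (-125)**2 + (4 - 64 + 8*19600*57**2) = 15625 + (4 - 64 + 8*19600*3249) = 15625 + (4 - 64 + 509443200) = 15625 + 509443140 = 509458765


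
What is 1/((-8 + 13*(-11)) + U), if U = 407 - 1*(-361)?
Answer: 1/617 ≈ 0.0016207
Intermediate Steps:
U = 768 (U = 407 + 361 = 768)
1/((-8 + 13*(-11)) + U) = 1/((-8 + 13*(-11)) + 768) = 1/((-8 - 143) + 768) = 1/(-151 + 768) = 1/617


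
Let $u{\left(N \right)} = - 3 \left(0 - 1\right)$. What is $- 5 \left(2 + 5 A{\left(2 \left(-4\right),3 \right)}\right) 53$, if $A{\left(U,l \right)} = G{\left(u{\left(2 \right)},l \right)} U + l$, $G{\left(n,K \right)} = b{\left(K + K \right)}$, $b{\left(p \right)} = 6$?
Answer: $59095$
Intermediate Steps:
$u{\left(N \right)} = 3$ ($u{\left(N \right)} = \left(-3\right) \left(-1\right) = 3$)
$G{\left(n,K \right)} = 6$
$A{\left(U,l \right)} = l + 6 U$ ($A{\left(U,l \right)} = 6 U + l = l + 6 U$)
$- 5 \left(2 + 5 A{\left(2 \left(-4\right),3 \right)}\right) 53 = - 5 \left(2 + 5 \left(3 + 6 \cdot 2 \left(-4\right)\right)\right) 53 = - 5 \left(2 + 5 \left(3 + 6 \left(-8\right)\right)\right) 53 = - 5 \left(2 + 5 \left(3 - 48\right)\right) 53 = - 5 \left(2 + 5 \left(-45\right)\right) 53 = - 5 \left(2 - 225\right) 53 = \left(-5\right) \left(-223\right) 53 = 1115 \cdot 53 = 59095$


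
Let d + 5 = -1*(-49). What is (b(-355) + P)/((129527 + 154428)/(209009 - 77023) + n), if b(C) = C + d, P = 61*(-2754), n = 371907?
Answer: -22213903730/49086801257 ≈ -0.45254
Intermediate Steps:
d = 44 (d = -5 - 1*(-49) = -5 + 49 = 44)
P = -167994
b(C) = 44 + C (b(C) = C + 44 = 44 + C)
(b(-355) + P)/((129527 + 154428)/(209009 - 77023) + n) = ((44 - 355) - 167994)/((129527 + 154428)/(209009 - 77023) + 371907) = (-311 - 167994)/(283955/131986 + 371907) = -168305/(283955*(1/131986) + 371907) = -168305/(283955/131986 + 371907) = -168305/49086801257/131986 = -168305*131986/49086801257 = -22213903730/49086801257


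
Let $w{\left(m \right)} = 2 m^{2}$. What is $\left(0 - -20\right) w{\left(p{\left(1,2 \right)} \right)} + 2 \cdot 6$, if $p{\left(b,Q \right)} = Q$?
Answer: $172$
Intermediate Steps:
$\left(0 - -20\right) w{\left(p{\left(1,2 \right)} \right)} + 2 \cdot 6 = \left(0 - -20\right) 2 \cdot 2^{2} + 2 \cdot 6 = \left(0 + 20\right) 2 \cdot 4 + 12 = 20 \cdot 8 + 12 = 160 + 12 = 172$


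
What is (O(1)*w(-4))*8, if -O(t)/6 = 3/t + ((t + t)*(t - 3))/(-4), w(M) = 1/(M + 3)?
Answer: 192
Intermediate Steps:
w(M) = 1/(3 + M)
O(t) = -18/t + 3*t*(-3 + t) (O(t) = -6*(3/t + ((t + t)*(t - 3))/(-4)) = -6*(3/t + ((2*t)*(-3 + t))*(-¼)) = -6*(3/t + (2*t*(-3 + t))*(-¼)) = -6*(3/t - t*(-3 + t)/2) = -18/t + 3*t*(-3 + t))
(O(1)*w(-4))*8 = ((3*(-6 + 1²*(-3 + 1))/1)/(3 - 4))*8 = ((3*1*(-6 + 1*(-2)))/(-1))*8 = ((3*1*(-6 - 2))*(-1))*8 = ((3*1*(-8))*(-1))*8 = -24*(-1)*8 = 24*8 = 192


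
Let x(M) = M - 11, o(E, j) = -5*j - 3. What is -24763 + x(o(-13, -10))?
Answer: -24727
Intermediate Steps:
o(E, j) = -3 - 5*j
x(M) = -11 + M
-24763 + x(o(-13, -10)) = -24763 + (-11 + (-3 - 5*(-10))) = -24763 + (-11 + (-3 + 50)) = -24763 + (-11 + 47) = -24763 + 36 = -24727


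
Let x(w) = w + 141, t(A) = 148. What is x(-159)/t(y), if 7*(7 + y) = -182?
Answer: -9/74 ≈ -0.12162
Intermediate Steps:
y = -33 (y = -7 + (⅐)*(-182) = -7 - 26 = -33)
x(w) = 141 + w
x(-159)/t(y) = (141 - 159)/148 = -18*1/148 = -9/74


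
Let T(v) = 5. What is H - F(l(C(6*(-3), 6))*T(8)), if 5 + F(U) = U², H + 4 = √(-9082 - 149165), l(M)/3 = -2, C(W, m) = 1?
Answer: -899 + 3*I*√17583 ≈ -899.0 + 397.8*I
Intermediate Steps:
l(M) = -6 (l(M) = 3*(-2) = -6)
H = -4 + 3*I*√17583 (H = -4 + √(-9082 - 149165) = -4 + √(-158247) = -4 + 3*I*√17583 ≈ -4.0 + 397.8*I)
F(U) = -5 + U²
H - F(l(C(6*(-3), 6))*T(8)) = (-4 + 3*I*√17583) - (-5 + (-6*5)²) = (-4 + 3*I*√17583) - (-5 + (-30)²) = (-4 + 3*I*√17583) - (-5 + 900) = (-4 + 3*I*√17583) - 1*895 = (-4 + 3*I*√17583) - 895 = -899 + 3*I*√17583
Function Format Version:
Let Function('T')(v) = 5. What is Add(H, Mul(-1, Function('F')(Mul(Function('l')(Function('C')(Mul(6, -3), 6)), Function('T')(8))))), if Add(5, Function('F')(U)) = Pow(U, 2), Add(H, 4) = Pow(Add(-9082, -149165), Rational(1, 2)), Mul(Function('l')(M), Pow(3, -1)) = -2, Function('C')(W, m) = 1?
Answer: Add(-899, Mul(3, I, Pow(17583, Rational(1, 2)))) ≈ Add(-899.00, Mul(397.80, I))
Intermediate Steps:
Function('l')(M) = -6 (Function('l')(M) = Mul(3, -2) = -6)
H = Add(-4, Mul(3, I, Pow(17583, Rational(1, 2)))) (H = Add(-4, Pow(Add(-9082, -149165), Rational(1, 2))) = Add(-4, Pow(-158247, Rational(1, 2))) = Add(-4, Mul(3, I, Pow(17583, Rational(1, 2)))) ≈ Add(-4.0000, Mul(397.80, I)))
Function('F')(U) = Add(-5, Pow(U, 2))
Add(H, Mul(-1, Function('F')(Mul(Function('l')(Function('C')(Mul(6, -3), 6)), Function('T')(8))))) = Add(Add(-4, Mul(3, I, Pow(17583, Rational(1, 2)))), Mul(-1, Add(-5, Pow(Mul(-6, 5), 2)))) = Add(Add(-4, Mul(3, I, Pow(17583, Rational(1, 2)))), Mul(-1, Add(-5, Pow(-30, 2)))) = Add(Add(-4, Mul(3, I, Pow(17583, Rational(1, 2)))), Mul(-1, Add(-5, 900))) = Add(Add(-4, Mul(3, I, Pow(17583, Rational(1, 2)))), Mul(-1, 895)) = Add(Add(-4, Mul(3, I, Pow(17583, Rational(1, 2)))), -895) = Add(-899, Mul(3, I, Pow(17583, Rational(1, 2))))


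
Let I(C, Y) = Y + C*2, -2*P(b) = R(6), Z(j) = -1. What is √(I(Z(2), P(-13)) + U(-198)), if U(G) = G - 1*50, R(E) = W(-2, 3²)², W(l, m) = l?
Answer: 6*I*√7 ≈ 15.875*I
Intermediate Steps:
R(E) = 4 (R(E) = (-2)² = 4)
P(b) = -2 (P(b) = -½*4 = -2)
U(G) = -50 + G (U(G) = G - 50 = -50 + G)
I(C, Y) = Y + 2*C
√(I(Z(2), P(-13)) + U(-198)) = √((-2 + 2*(-1)) + (-50 - 198)) = √((-2 - 2) - 248) = √(-4 - 248) = √(-252) = 6*I*√7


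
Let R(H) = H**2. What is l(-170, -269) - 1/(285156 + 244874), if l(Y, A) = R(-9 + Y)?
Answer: 16982691229/530030 ≈ 32041.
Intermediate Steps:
l(Y, A) = (-9 + Y)**2
l(-170, -269) - 1/(285156 + 244874) = (-9 - 170)**2 - 1/(285156 + 244874) = (-179)**2 - 1/530030 = 32041 - 1*1/530030 = 32041 - 1/530030 = 16982691229/530030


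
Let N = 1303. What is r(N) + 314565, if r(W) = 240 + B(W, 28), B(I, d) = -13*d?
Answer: 314441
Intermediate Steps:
r(W) = -124 (r(W) = 240 - 13*28 = 240 - 364 = -124)
r(N) + 314565 = -124 + 314565 = 314441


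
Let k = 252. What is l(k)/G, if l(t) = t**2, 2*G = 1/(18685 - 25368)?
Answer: -848794464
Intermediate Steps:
G = -1/13366 (G = 1/(2*(18685 - 25368)) = (1/2)/(-6683) = (1/2)*(-1/6683) = -1/13366 ≈ -7.4817e-5)
l(k)/G = 252**2/(-1/13366) = 63504*(-13366) = -848794464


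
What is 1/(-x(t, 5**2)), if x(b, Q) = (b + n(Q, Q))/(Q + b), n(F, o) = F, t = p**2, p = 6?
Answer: -1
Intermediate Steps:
t = 36 (t = 6**2 = 36)
x(b, Q) = 1 (x(b, Q) = (b + Q)/(Q + b) = (Q + b)/(Q + b) = 1)
1/(-x(t, 5**2)) = 1/(-1*1) = 1/(-1) = -1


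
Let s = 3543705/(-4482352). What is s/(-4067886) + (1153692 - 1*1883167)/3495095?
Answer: -28604330527878065/137050544159188576 ≈ -0.20871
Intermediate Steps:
s = -3543705/4482352 (s = 3543705*(-1/4482352) = -3543705/4482352 ≈ -0.79059)
s/(-4067886) + (1153692 - 1*1883167)/3495095 = -3543705/4482352/(-4067886) + (1153692 - 1*1883167)/3495095 = -3543705/4482352*(-1/4067886) + (1153692 - 1883167)*(1/3495095) = 1181235/6077898982624 - 729475*1/3495095 = 1181235/6077898982624 - 145895/699019 = -28604330527878065/137050544159188576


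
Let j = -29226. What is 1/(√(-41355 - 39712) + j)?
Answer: -29226/854240143 - I*√81067/854240143 ≈ -3.4213e-5 - 3.3331e-7*I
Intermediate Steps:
1/(√(-41355 - 39712) + j) = 1/(√(-41355 - 39712) - 29226) = 1/(√(-81067) - 29226) = 1/(I*√81067 - 29226) = 1/(-29226 + I*√81067)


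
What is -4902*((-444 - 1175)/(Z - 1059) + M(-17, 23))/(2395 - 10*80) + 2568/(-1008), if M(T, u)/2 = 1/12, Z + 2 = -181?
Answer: -2969243/420210 ≈ -7.0661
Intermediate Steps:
Z = -183 (Z = -2 - 181 = -183)
M(T, u) = 1/6 (M(T, u) = 2/12 = 2*(1/12) = 1/6)
-4902*((-444 - 1175)/(Z - 1059) + M(-17, 23))/(2395 - 10*80) + 2568/(-1008) = -4902*((-444 - 1175)/(-183 - 1059) + 1/6)/(2395 - 10*80) + 2568/(-1008) = -4902*(-1619/(-1242) + 1/6)/(2395 - 800) + 2568*(-1/1008) = -4902/(1595/(-1619*(-1/1242) + 1/6)) - 107/42 = -4902/(1595/(1619/1242 + 1/6)) - 107/42 = -4902/(1595/(913/621)) - 107/42 = -4902/(1595*(621/913)) - 107/42 = -4902/90045/83 - 107/42 = -4902*83/90045 - 107/42 = -135622/30015 - 107/42 = -2969243/420210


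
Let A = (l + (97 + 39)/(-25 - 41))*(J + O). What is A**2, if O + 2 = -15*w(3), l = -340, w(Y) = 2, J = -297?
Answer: 13791953917504/1089 ≈ 1.2665e+10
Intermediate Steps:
O = -32 (O = -2 - 15*2 = -2 - 30 = -32)
A = 3713752/33 (A = (-340 + (97 + 39)/(-25 - 41))*(-297 - 32) = (-340 + 136/(-66))*(-329) = (-340 + 136*(-1/66))*(-329) = (-340 - 68/33)*(-329) = -11288/33*(-329) = 3713752/33 ≈ 1.1254e+5)
A**2 = (3713752/33)**2 = 13791953917504/1089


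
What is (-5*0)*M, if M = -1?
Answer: 0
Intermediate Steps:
(-5*0)*M = -5*0*(-1) = 0*(-1) = 0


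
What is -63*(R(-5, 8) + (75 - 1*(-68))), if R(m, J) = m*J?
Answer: -6489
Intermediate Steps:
R(m, J) = J*m
-63*(R(-5, 8) + (75 - 1*(-68))) = -63*(8*(-5) + (75 - 1*(-68))) = -63*(-40 + (75 + 68)) = -63*(-40 + 143) = -63*103 = -6489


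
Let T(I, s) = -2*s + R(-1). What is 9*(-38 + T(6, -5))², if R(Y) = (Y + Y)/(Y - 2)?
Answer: 6724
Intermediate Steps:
R(Y) = 2*Y/(-2 + Y) (R(Y) = (2*Y)/(-2 + Y) = 2*Y/(-2 + Y))
T(I, s) = ⅔ - 2*s (T(I, s) = -2*s + 2*(-1)/(-2 - 1) = -2*s + 2*(-1)/(-3) = -2*s + 2*(-1)*(-⅓) = -2*s + ⅔ = ⅔ - 2*s)
9*(-38 + T(6, -5))² = 9*(-38 + (⅔ - 2*(-5)))² = 9*(-38 + (⅔ + 10))² = 9*(-38 + 32/3)² = 9*(-82/3)² = 9*(6724/9) = 6724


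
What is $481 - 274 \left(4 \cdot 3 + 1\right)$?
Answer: $-3081$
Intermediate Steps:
$481 - 274 \left(4 \cdot 3 + 1\right) = 481 - 274 \left(12 + 1\right) = 481 - 3562 = -3081$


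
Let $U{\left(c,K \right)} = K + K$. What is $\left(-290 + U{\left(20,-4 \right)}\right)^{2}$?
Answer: $88804$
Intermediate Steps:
$U{\left(c,K \right)} = 2 K$
$\left(-290 + U{\left(20,-4 \right)}\right)^{2} = \left(-290 + 2 \left(-4\right)\right)^{2} = \left(-290 - 8\right)^{2} = \left(-298\right)^{2} = 88804$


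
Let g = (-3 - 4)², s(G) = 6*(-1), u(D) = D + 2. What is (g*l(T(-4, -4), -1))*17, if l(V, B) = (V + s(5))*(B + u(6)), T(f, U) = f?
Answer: -58310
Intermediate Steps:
u(D) = 2 + D
s(G) = -6
g = 49 (g = (-7)² = 49)
l(V, B) = (-6 + V)*(8 + B) (l(V, B) = (V - 6)*(B + (2 + 6)) = (-6 + V)*(B + 8) = (-6 + V)*(8 + B))
(g*l(T(-4, -4), -1))*17 = (49*(-48 - 6*(-1) + 8*(-4) - 1*(-4)))*17 = (49*(-48 + 6 - 32 + 4))*17 = (49*(-70))*17 = -3430*17 = -58310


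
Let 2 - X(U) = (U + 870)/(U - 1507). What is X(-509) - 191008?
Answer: -385067735/2016 ≈ -1.9101e+5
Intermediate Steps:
X(U) = 2 - (870 + U)/(-1507 + U) (X(U) = 2 - (U + 870)/(U - 1507) = 2 - (870 + U)/(-1507 + U))
X(-509) - 191008 = (-3884 - 509)/(-1507 - 509) - 191008 = -4393/(-2016) - 191008 = -1/2016*(-4393) - 191008 = 4393/2016 - 191008 = -385067735/2016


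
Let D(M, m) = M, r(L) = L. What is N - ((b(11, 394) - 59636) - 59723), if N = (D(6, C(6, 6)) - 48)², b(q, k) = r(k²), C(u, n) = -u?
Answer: -34113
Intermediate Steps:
b(q, k) = k²
N = 1764 (N = (6 - 48)² = (-42)² = 1764)
N - ((b(11, 394) - 59636) - 59723) = 1764 - ((394² - 59636) - 59723) = 1764 - ((155236 - 59636) - 59723) = 1764 - (95600 - 59723) = 1764 - 1*35877 = 1764 - 35877 = -34113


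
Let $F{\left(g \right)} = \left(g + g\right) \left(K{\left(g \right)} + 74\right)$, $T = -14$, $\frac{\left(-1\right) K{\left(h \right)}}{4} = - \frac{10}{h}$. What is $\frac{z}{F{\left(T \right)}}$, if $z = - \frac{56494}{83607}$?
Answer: $\frac{28247}{83272572} \approx 0.00033921$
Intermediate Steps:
$K{\left(h \right)} = \frac{40}{h}$ ($K{\left(h \right)} = - 4 \left(- \frac{10}{h}\right) = \frac{40}{h}$)
$F{\left(g \right)} = 2 g \left(74 + \frac{40}{g}\right)$ ($F{\left(g \right)} = \left(g + g\right) \left(\frac{40}{g} + 74\right) = 2 g \left(74 + \frac{40}{g}\right)$)
$z = - \frac{56494}{83607}$ ($z = \left(-56494\right) \frac{1}{83607} = - \frac{56494}{83607} \approx -0.67571$)
$\frac{z}{F{\left(T \right)}} = - \frac{56494}{83607 \left(80 + 148 \left(-14\right)\right)} = - \frac{56494}{83607 \left(80 - 2072\right)} = - \frac{56494}{83607 \left(-1992\right)} = \left(- \frac{56494}{83607}\right) \left(- \frac{1}{1992}\right) = \frac{28247}{83272572}$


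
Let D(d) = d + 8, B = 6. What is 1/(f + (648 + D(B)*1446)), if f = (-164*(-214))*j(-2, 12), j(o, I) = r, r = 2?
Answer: 1/91084 ≈ 1.0979e-5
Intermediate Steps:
j(o, I) = 2
D(d) = 8 + d
f = 70192 (f = -164*(-214)*2 = 35096*2 = 70192)
1/(f + (648 + D(B)*1446)) = 1/(70192 + (648 + (8 + 6)*1446)) = 1/(70192 + (648 + 14*1446)) = 1/(70192 + (648 + 20244)) = 1/(70192 + 20892) = 1/91084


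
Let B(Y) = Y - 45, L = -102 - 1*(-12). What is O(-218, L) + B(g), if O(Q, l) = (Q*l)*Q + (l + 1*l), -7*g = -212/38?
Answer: -568892099/133 ≈ -4.2774e+6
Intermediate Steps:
L = -90 (L = -102 + 12 = -90)
g = 106/133 (g = -(-212)/(7*38) = -⅐*(-106/19) = 106/133 ≈ 0.79699)
B(Y) = -45 + Y
O(Q, l) = 2*l + l*Q² (O(Q, l) = l*Q² + (l + l) = l*Q² + 2*l = 2*l + l*Q²)
O(-218, L) + B(g) = -90*(2 + (-218)²) + (-45 + 106/133) = -90*(2 + 47524) - 5879/133 = -90*47526 - 5879/133 = -4277340 - 5879/133 = -568892099/133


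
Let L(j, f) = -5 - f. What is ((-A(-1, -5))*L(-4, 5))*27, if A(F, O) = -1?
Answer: -270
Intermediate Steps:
((-A(-1, -5))*L(-4, 5))*27 = ((-1*(-1))*(-5 - 1*5))*27 = (1*(-5 - 5))*27 = (1*(-10))*27 = -10*27 = -270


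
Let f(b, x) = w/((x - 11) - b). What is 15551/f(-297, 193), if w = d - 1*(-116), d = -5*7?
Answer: 7448929/81 ≈ 91962.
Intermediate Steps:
d = -35
w = 81 (w = -35 - 1*(-116) = -35 + 116 = 81)
f(b, x) = 81/(-11 + x - b) (f(b, x) = 81/((x - 11) - b) = 81/((-11 + x) - b) = 81/(-11 + x - b))
15551/f(-297, 193) = 15551/((81/(-11 + 193 - 1*(-297)))) = 15551/((81/(-11 + 193 + 297))) = 15551/((81/479)) = 15551/((81*(1/479))) = 15551/(81/479) = 15551*(479/81) = 7448929/81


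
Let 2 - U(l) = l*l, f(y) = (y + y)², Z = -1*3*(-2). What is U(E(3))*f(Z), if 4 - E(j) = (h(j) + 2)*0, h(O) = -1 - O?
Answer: -2016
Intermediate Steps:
Z = 6 (Z = -3*(-2) = 6)
f(y) = 4*y² (f(y) = (2*y)² = 4*y²)
E(j) = 4 (E(j) = 4 - ((-1 - j) + 2)*0 = 4 - (1 - j)*0 = 4 - 1*0 = 4 + 0 = 4)
U(l) = 2 - l² (U(l) = 2 - l*l = 2 - l²)
U(E(3))*f(Z) = (2 - 1*4²)*(4*6²) = (2 - 1*16)*(4*36) = (2 - 16)*144 = -14*144 = -2016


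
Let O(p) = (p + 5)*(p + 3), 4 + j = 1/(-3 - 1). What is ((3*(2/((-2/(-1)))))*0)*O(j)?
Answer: 0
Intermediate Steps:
j = -17/4 (j = -4 + 1/(-3 - 1) = -4 + 1/(-4) = -4 - ¼ = -17/4 ≈ -4.2500)
O(p) = (3 + p)*(5 + p) (O(p) = (5 + p)*(3 + p) = (3 + p)*(5 + p))
((3*(2/((-2/(-1)))))*0)*O(j) = ((3*(2/((-2/(-1)))))*0)*(15 + (-17/4)² + 8*(-17/4)) = ((3*(2/((-2*(-1)))))*0)*(15 + 289/16 - 34) = ((3*(2/2))*0)*(-15/16) = ((3*(2*(½)))*0)*(-15/16) = ((3*1)*0)*(-15/16) = (3*0)*(-15/16) = 0*(-15/16) = 0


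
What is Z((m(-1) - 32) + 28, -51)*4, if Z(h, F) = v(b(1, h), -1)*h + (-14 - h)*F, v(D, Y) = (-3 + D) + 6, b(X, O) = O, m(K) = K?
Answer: 1876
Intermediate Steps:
v(D, Y) = 3 + D
Z(h, F) = F*(-14 - h) + h*(3 + h) (Z(h, F) = (3 + h)*h + (-14 - h)*F = h*(3 + h) + F*(-14 - h) = F*(-14 - h) + h*(3 + h))
Z((m(-1) - 32) + 28, -51)*4 = (-14*(-51) + ((-1 - 32) + 28)*(3 + ((-1 - 32) + 28)) - 1*(-51)*((-1 - 32) + 28))*4 = (714 + (-33 + 28)*(3 + (-33 + 28)) - 1*(-51)*(-33 + 28))*4 = (714 - 5*(3 - 5) - 1*(-51)*(-5))*4 = (714 - 5*(-2) - 255)*4 = (714 + 10 - 255)*4 = 469*4 = 1876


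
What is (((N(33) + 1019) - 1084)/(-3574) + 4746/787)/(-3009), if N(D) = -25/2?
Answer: -2002729/995709252 ≈ -0.0020114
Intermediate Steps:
N(D) = -25/2 (N(D) = -25*½ = -25/2)
(((N(33) + 1019) - 1084)/(-3574) + 4746/787)/(-3009) = (((-25/2 + 1019) - 1084)/(-3574) + 4746/787)/(-3009) = ((2013/2 - 1084)*(-1/3574) + 4746*(1/787))*(-1/3009) = (-155/2*(-1/3574) + 4746/787)*(-1/3009) = (155/7148 + 4746/787)*(-1/3009) = (34046393/5625476)*(-1/3009) = -2002729/995709252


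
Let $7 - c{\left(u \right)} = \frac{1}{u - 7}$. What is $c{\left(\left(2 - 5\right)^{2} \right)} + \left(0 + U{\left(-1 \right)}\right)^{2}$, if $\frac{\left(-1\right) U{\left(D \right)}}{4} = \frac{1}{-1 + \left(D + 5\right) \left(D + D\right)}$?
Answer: $\frac{1085}{162} \approx 6.6975$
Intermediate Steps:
$U{\left(D \right)} = - \frac{4}{-1 + 2 D \left(5 + D\right)}$ ($U{\left(D \right)} = - \frac{4}{-1 + \left(D + 5\right) \left(D + D\right)} = - \frac{4}{-1 + \left(5 + D\right) 2 D} = - \frac{4}{-1 + 2 D \left(5 + D\right)}$)
$c{\left(u \right)} = 7 - \frac{1}{-7 + u}$ ($c{\left(u \right)} = 7 - \frac{1}{u - 7} = 7 - \frac{1}{-7 + u}$)
$c{\left(\left(2 - 5\right)^{2} \right)} + \left(0 + U{\left(-1 \right)}\right)^{2} = \frac{-50 + 7 \left(2 - 5\right)^{2}}{-7 + \left(2 - 5\right)^{2}} + \left(0 - \frac{4}{-1 + 2 \left(-1\right)^{2} + 10 \left(-1\right)}\right)^{2} = \frac{-50 + 7 \left(-3\right)^{2}}{-7 + \left(-3\right)^{2}} + \left(0 - \frac{4}{-1 + 2 \cdot 1 - 10}\right)^{2} = \frac{-50 + 7 \cdot 9}{-7 + 9} + \left(0 - \frac{4}{-1 + 2 - 10}\right)^{2} = \frac{-50 + 63}{2} + \left(0 - \frac{4}{-9}\right)^{2} = \frac{1}{2} \cdot 13 + \left(0 - - \frac{4}{9}\right)^{2} = \frac{13}{2} + \left(0 + \frac{4}{9}\right)^{2} = \frac{13}{2} + \left(\frac{4}{9}\right)^{2} = \frac{13}{2} + \frac{16}{81} = \frac{1085}{162}$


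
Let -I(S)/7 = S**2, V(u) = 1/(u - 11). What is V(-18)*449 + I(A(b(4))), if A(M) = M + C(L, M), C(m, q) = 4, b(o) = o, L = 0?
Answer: -13441/29 ≈ -463.48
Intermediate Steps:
A(M) = 4 + M (A(M) = M + 4 = 4 + M)
V(u) = 1/(-11 + u)
I(S) = -7*S**2
V(-18)*449 + I(A(b(4))) = 449/(-11 - 18) - 7*(4 + 4)**2 = 449/(-29) - 7*8**2 = -1/29*449 - 7*64 = -449/29 - 448 = -13441/29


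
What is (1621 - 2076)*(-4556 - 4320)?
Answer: 4038580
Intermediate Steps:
(1621 - 2076)*(-4556 - 4320) = -455*(-8876) = 4038580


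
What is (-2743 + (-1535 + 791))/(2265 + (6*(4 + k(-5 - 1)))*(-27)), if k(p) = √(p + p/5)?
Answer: -9397465/4672743 - 376596*I*√5/1557581 ≈ -2.0111 - 0.54064*I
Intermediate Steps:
k(p) = √30*√p/5 (k(p) = √(p + p*(⅕)) = √(p + p/5) = √(6*p/5) = √30*√p/5)
(-2743 + (-1535 + 791))/(2265 + (6*(4 + k(-5 - 1)))*(-27)) = (-2743 + (-1535 + 791))/(2265 + (6*(4 + √30*√(-5 - 1)/5))*(-27)) = (-2743 - 744)/(2265 + (6*(4 + √30*√(-6)/5))*(-27)) = -3487/(2265 + (6*(4 + √30*(I*√6)/5))*(-27)) = -3487/(2265 + (6*(4 + 6*I*√5/5))*(-27)) = -3487/(2265 + (24 + 36*I*√5/5)*(-27)) = -3487/(2265 + (-648 - 972*I*√5/5)) = -3487/(1617 - 972*I*√5/5)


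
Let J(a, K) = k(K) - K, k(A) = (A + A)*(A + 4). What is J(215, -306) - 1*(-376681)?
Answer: 561811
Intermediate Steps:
k(A) = 2*A*(4 + A) (k(A) = (2*A)*(4 + A) = 2*A*(4 + A))
J(a, K) = -K + 2*K*(4 + K) (J(a, K) = 2*K*(4 + K) - K = -K + 2*K*(4 + K))
J(215, -306) - 1*(-376681) = -306*(7 + 2*(-306)) - 1*(-376681) = -306*(7 - 612) + 376681 = -306*(-605) + 376681 = 185130 + 376681 = 561811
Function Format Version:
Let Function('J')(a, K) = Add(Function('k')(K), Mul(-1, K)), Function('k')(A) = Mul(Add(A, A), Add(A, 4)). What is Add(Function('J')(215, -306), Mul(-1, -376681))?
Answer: 561811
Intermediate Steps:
Function('k')(A) = Mul(2, A, Add(4, A)) (Function('k')(A) = Mul(Mul(2, A), Add(4, A)) = Mul(2, A, Add(4, A)))
Function('J')(a, K) = Add(Mul(-1, K), Mul(2, K, Add(4, K))) (Function('J')(a, K) = Add(Mul(2, K, Add(4, K)), Mul(-1, K)) = Add(Mul(-1, K), Mul(2, K, Add(4, K))))
Add(Function('J')(215, -306), Mul(-1, -376681)) = Add(Mul(-306, Add(7, Mul(2, -306))), Mul(-1, -376681)) = Add(Mul(-306, Add(7, -612)), 376681) = Add(Mul(-306, -605), 376681) = Add(185130, 376681) = 561811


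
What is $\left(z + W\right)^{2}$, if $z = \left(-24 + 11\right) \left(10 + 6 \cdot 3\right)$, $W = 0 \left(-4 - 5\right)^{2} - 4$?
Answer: $135424$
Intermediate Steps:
$W = -4$ ($W = 0 \left(-9\right)^{2} - 4 = 0 \cdot 81 - 4 = 0 - 4 = -4$)
$z = -364$ ($z = - 13 \left(10 + 18\right) = \left(-13\right) 28 = -364$)
$\left(z + W\right)^{2} = \left(-364 - 4\right)^{2} = \left(-368\right)^{2} = 135424$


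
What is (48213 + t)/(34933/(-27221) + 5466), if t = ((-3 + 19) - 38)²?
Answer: 1325581037/148755053 ≈ 8.9112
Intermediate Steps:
t = 484 (t = (16 - 38)² = (-22)² = 484)
(48213 + t)/(34933/(-27221) + 5466) = (48213 + 484)/(34933/(-27221) + 5466) = 48697/(34933*(-1/27221) + 5466) = 48697/(-34933/27221 + 5466) = 48697/(148755053/27221) = 48697*(27221/148755053) = 1325581037/148755053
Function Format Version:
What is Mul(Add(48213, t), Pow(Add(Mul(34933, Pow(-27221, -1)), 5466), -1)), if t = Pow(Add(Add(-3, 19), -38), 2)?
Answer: Rational(1325581037, 148755053) ≈ 8.9112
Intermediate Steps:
t = 484 (t = Pow(Add(16, -38), 2) = Pow(-22, 2) = 484)
Mul(Add(48213, t), Pow(Add(Mul(34933, Pow(-27221, -1)), 5466), -1)) = Mul(Add(48213, 484), Pow(Add(Mul(34933, Pow(-27221, -1)), 5466), -1)) = Mul(48697, Pow(Add(Mul(34933, Rational(-1, 27221)), 5466), -1)) = Mul(48697, Pow(Add(Rational(-34933, 27221), 5466), -1)) = Mul(48697, Pow(Rational(148755053, 27221), -1)) = Mul(48697, Rational(27221, 148755053)) = Rational(1325581037, 148755053)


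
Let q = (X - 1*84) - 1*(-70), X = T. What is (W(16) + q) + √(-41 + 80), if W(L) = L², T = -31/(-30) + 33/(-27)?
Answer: 21763/90 + √39 ≈ 248.06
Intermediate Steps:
T = -17/90 (T = -31*(-1/30) + 33*(-1/27) = 31/30 - 11/9 = -17/90 ≈ -0.18889)
X = -17/90 ≈ -0.18889
q = -1277/90 (q = (-17/90 - 1*84) - 1*(-70) = (-17/90 - 84) + 70 = -7577/90 + 70 = -1277/90 ≈ -14.189)
(W(16) + q) + √(-41 + 80) = (16² - 1277/90) + √(-41 + 80) = (256 - 1277/90) + √39 = 21763/90 + √39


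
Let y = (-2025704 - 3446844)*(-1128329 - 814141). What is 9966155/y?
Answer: 1993231/2126052062712 ≈ 9.3753e-7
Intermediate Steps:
y = 10630260313560 (y = -5472548*(-1942470) = 10630260313560)
9966155/y = 9966155/10630260313560 = 9966155*(1/10630260313560) = 1993231/2126052062712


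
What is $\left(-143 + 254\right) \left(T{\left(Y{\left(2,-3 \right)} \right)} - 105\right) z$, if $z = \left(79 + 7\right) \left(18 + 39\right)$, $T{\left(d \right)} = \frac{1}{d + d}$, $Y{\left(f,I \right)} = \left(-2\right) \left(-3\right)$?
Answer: $- \frac{114174933}{2} \approx -5.7087 \cdot 10^{7}$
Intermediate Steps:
$Y{\left(f,I \right)} = 6$
$T{\left(d \right)} = \frac{1}{2 d}$
$z = 4902$ ($z = 86 \cdot 57 = 4902$)
$\left(-143 + 254\right) \left(T{\left(Y{\left(2,-3 \right)} \right)} - 105\right) z = \left(-143 + 254\right) \left(\frac{1}{2 \cdot 6} - 105\right) 4902 = 111 \left(\frac{1}{2} \cdot \frac{1}{6} - 105\right) 4902 = 111 \left(\frac{1}{12} - 105\right) 4902 = 111 \left(- \frac{1259}{12}\right) 4902 = \left(- \frac{46583}{4}\right) 4902 = - \frac{114174933}{2}$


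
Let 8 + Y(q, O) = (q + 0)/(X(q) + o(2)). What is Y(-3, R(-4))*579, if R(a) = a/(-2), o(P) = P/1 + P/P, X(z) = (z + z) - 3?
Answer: -8685/2 ≈ -4342.5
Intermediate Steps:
X(z) = -3 + 2*z (X(z) = 2*z - 3 = -3 + 2*z)
o(P) = 1 + P (o(P) = P*1 + 1 = P + 1 = 1 + P)
R(a) = -a/2 (R(a) = a*(-½) = -a/2)
Y(q, O) = -15/2 (Y(q, O) = -8 + (q + 0)/((-3 + 2*q) + (1 + 2)) = -8 + q/((-3 + 2*q) + 3) = -8 + q/((2*q)) = -8 + q*(1/(2*q)) = -8 + ½ = -15/2)
Y(-3, R(-4))*579 = -15/2*579 = -8685/2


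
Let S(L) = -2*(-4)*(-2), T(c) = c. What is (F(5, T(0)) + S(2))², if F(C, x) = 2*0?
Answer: 256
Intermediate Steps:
F(C, x) = 0
S(L) = -16 (S(L) = 8*(-2) = -16)
(F(5, T(0)) + S(2))² = (0 - 16)² = (-16)² = 256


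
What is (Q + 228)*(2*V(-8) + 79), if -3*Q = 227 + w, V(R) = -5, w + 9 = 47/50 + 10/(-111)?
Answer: 59376409/5550 ≈ 10698.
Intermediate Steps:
w = -45233/5550 (w = -9 + (47/50 + 10/(-111)) = -9 + (47*(1/50) + 10*(-1/111)) = -9 + (47/50 - 10/111) = -9 + 4717/5550 = -45233/5550 ≈ -8.1501)
Q = -1214617/16650 (Q = -(227 - 45233/5550)/3 = -1/3*1214617/5550 = -1214617/16650 ≈ -72.950)
(Q + 228)*(2*V(-8) + 79) = (-1214617/16650 + 228)*(2*(-5) + 79) = 2581583*(-10 + 79)/16650 = (2581583/16650)*69 = 59376409/5550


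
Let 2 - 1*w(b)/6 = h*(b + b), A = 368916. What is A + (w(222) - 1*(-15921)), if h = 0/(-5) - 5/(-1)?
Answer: 371529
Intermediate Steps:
h = 5 (h = 0*(-1/5) - 5*(-1) = 0 + 5 = 5)
w(b) = 12 - 60*b (w(b) = 12 - 30*(b + b) = 12 - 30*2*b = 12 - 60*b)
A + (w(222) - 1*(-15921)) = 368916 + ((12 - 60*222) - 1*(-15921)) = 368916 + ((12 - 13320) + 15921) = 368916 + (-13308 + 15921) = 368916 + 2613 = 371529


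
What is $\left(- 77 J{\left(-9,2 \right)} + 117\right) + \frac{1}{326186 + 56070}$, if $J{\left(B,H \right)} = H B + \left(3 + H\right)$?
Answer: $\frac{427362209}{382256} \approx 1118.0$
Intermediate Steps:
$J{\left(B,H \right)} = 3 + H + B H$ ($J{\left(B,H \right)} = B H + \left(3 + H\right) = 3 + H + B H$)
$\left(- 77 J{\left(-9,2 \right)} + 117\right) + \frac{1}{326186 + 56070} = \left(- 77 \left(3 + 2 - 18\right) + 117\right) + \frac{1}{326186 + 56070} = \left(- 77 \left(3 + 2 - 18\right) + 117\right) + \frac{1}{382256} = \left(\left(-77\right) \left(-13\right) + 117\right) + \frac{1}{382256} = \left(1001 + 117\right) + \frac{1}{382256} = 1118 + \frac{1}{382256} = \frac{427362209}{382256}$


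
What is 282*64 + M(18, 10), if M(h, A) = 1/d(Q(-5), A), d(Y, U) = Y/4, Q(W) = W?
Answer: 90236/5 ≈ 18047.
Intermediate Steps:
d(Y, U) = Y/4 (d(Y, U) = Y*(1/4) = Y/4)
M(h, A) = -4/5 (M(h, A) = 1/((1/4)*(-5)) = 1/(-5/4) = -4/5)
282*64 + M(18, 10) = 282*64 - 4/5 = 18048 - 4/5 = 90236/5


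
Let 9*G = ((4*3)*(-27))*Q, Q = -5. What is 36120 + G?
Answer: 36300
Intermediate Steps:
G = 180 (G = (((4*3)*(-27))*(-5))/9 = ((12*(-27))*(-5))/9 = (-324*(-5))/9 = (1/9)*1620 = 180)
36120 + G = 36120 + 180 = 36300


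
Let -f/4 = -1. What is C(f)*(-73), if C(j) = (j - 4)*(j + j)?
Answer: 0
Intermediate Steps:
f = 4 (f = -4*(-1) = 4)
C(j) = 2*j*(-4 + j) (C(j) = (-4 + j)*(2*j) = 2*j*(-4 + j))
C(f)*(-73) = (2*4*(-4 + 4))*(-73) = (2*4*0)*(-73) = 0*(-73) = 0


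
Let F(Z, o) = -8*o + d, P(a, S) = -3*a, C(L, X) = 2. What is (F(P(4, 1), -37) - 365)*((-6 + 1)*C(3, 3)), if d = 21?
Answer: 480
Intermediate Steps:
F(Z, o) = 21 - 8*o (F(Z, o) = -8*o + 21 = 21 - 8*o)
(F(P(4, 1), -37) - 365)*((-6 + 1)*C(3, 3)) = ((21 - 8*(-37)) - 365)*((-6 + 1)*2) = ((21 + 296) - 365)*(-5*2) = (317 - 365)*(-10) = -48*(-10) = 480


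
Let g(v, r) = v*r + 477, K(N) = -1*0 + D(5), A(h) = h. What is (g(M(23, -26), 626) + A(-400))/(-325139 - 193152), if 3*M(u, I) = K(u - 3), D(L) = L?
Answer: -3361/1554873 ≈ -0.0021616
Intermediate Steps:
K(N) = 5 (K(N) = -1*0 + 5 = 0 + 5 = 5)
M(u, I) = 5/3 (M(u, I) = (1/3)*5 = 5/3)
g(v, r) = 477 + r*v (g(v, r) = r*v + 477 = 477 + r*v)
(g(M(23, -26), 626) + A(-400))/(-325139 - 193152) = ((477 + 626*(5/3)) - 400)/(-325139 - 193152) = ((477 + 3130/3) - 400)/(-518291) = (4561/3 - 400)*(-1/518291) = (3361/3)*(-1/518291) = -3361/1554873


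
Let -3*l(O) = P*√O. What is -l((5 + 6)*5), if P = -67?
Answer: -67*√55/3 ≈ -165.63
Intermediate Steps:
l(O) = 67*√O/3 (l(O) = -(-67)*√O/3 = 67*√O/3)
-l((5 + 6)*5) = -67*√((5 + 6)*5)/3 = -67*√(11*5)/3 = -67*√55/3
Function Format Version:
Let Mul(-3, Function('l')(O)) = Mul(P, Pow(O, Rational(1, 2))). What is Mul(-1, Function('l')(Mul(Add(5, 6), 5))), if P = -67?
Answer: Mul(Rational(-67, 3), Pow(55, Rational(1, 2))) ≈ -165.63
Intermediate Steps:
Function('l')(O) = Mul(Rational(67, 3), Pow(O, Rational(1, 2))) (Function('l')(O) = Mul(Rational(-1, 3), Mul(-67, Pow(O, Rational(1, 2)))) = Mul(Rational(67, 3), Pow(O, Rational(1, 2))))
Mul(-1, Function('l')(Mul(Add(5, 6), 5))) = Mul(-1, Mul(Rational(67, 3), Pow(Mul(Add(5, 6), 5), Rational(1, 2)))) = Mul(-1, Mul(Rational(67, 3), Pow(Mul(11, 5), Rational(1, 2)))) = Mul(-1, Mul(Rational(67, 3), Pow(55, Rational(1, 2)))) = Mul(Rational(-67, 3), Pow(55, Rational(1, 2)))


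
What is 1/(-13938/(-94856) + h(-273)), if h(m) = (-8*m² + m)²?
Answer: 47428/16875746302212669 ≈ 2.8104e-12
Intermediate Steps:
h(m) = (m - 8*m²)²
1/(-13938/(-94856) + h(-273)) = 1/(-13938/(-94856) + (-273)²*(-1 + 8*(-273))²) = 1/(-13938*(-1/94856) + 74529*(-1 - 2184)²) = 1/(6969/47428 + 74529*(-2185)²) = 1/(6969/47428 + 74529*4774225) = 1/(6969/47428 + 355818215025) = 1/(16875746302212669/47428) = 47428/16875746302212669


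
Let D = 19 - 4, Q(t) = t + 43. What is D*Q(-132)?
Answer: -1335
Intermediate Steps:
Q(t) = 43 + t
D = 15
D*Q(-132) = 15*(43 - 132) = 15*(-89) = -1335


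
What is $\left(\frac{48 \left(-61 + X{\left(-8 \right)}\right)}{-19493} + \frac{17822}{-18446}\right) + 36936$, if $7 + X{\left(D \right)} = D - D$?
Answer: $\frac{6640355972653}{179783939} \approx 36935.0$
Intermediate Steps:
$X{\left(D \right)} = -7$ ($X{\left(D \right)} = -7 + \left(D - D\right) = -7 + 0 = -7$)
$\left(\frac{48 \left(-61 + X{\left(-8 \right)}\right)}{-19493} + \frac{17822}{-18446}\right) + 36936 = \left(\frac{48 \left(-61 - 7\right)}{-19493} + \frac{17822}{-18446}\right) + 36936 = \left(48 \left(-68\right) \left(- \frac{1}{19493}\right) + 17822 \left(- \frac{1}{18446}\right)\right) + 36936 = \left(\left(-3264\right) \left(- \frac{1}{19493}\right) - \frac{8911}{9223}\right) + 36936 = \left(\frac{3264}{19493} - \frac{8911}{9223}\right) + 36936 = - \frac{143598251}{179783939} + 36936 = \frac{6640355972653}{179783939}$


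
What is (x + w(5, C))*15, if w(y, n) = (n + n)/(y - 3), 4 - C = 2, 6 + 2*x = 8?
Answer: 45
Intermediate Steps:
x = 1 (x = -3 + (½)*8 = -3 + 4 = 1)
C = 2 (C = 4 - 1*2 = 4 - 2 = 2)
w(y, n) = 2*n/(-3 + y) (w(y, n) = (2*n)/(-3 + y) = 2*n/(-3 + y))
(x + w(5, C))*15 = (1 + 2*2/(-3 + 5))*15 = (1 + 2*2/2)*15 = (1 + 2*2*(½))*15 = (1 + 2)*15 = 3*15 = 45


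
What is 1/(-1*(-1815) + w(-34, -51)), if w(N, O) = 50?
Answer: 1/1865 ≈ 0.00053619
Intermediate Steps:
1/(-1*(-1815) + w(-34, -51)) = 1/(-1*(-1815) + 50) = 1/(1815 + 50) = 1/1865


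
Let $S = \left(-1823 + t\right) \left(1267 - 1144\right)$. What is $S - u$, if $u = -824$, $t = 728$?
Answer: $-133861$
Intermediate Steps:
$S = -134685$ ($S = \left(-1823 + 728\right) \left(1267 - 1144\right) = \left(-1095\right) 123 = -134685$)
$S - u = -134685 - -824 = -134685 + 824 = -133861$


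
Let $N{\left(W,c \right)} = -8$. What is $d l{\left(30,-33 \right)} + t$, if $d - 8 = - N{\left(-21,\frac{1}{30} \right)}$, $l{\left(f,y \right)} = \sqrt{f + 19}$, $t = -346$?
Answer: $-234$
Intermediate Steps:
$l{\left(f,y \right)} = \sqrt{19 + f}$
$d = 16$ ($d = 8 - -8 = 8 + 8 = 16$)
$d l{\left(30,-33 \right)} + t = 16 \sqrt{19 + 30} - 346 = 16 \sqrt{49} - 346 = 16 \cdot 7 - 346 = 112 - 346 = -234$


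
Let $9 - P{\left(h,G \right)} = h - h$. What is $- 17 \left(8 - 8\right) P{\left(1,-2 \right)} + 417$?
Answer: $417$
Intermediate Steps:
$P{\left(h,G \right)} = 9$ ($P{\left(h,G \right)} = 9 - \left(h - h\right) = 9 - 0 = 9 + 0 = 9$)
$- 17 \left(8 - 8\right) P{\left(1,-2 \right)} + 417 = - 17 \left(8 - 8\right) 9 + 417 = \left(-17\right) 0 \cdot 9 + 417 = 0 \cdot 9 + 417 = 0 + 417 = 417$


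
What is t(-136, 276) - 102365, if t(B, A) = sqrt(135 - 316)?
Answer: -102365 + I*sqrt(181) ≈ -1.0237e+5 + 13.454*I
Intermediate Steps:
t(B, A) = I*sqrt(181) (t(B, A) = sqrt(-181) = I*sqrt(181))
t(-136, 276) - 102365 = I*sqrt(181) - 102365 = -102365 + I*sqrt(181)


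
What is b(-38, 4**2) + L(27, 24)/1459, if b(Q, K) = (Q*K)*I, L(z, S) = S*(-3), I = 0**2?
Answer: -72/1459 ≈ -0.049349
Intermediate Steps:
I = 0
L(z, S) = -3*S
b(Q, K) = 0 (b(Q, K) = (Q*K)*0 = (K*Q)*0 = 0)
b(-38, 4**2) + L(27, 24)/1459 = 0 - 3*24/1459 = 0 - 72*1/1459 = 0 - 72/1459 = -72/1459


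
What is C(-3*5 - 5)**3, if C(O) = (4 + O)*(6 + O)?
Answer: 11239424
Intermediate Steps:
C(-3*5 - 5)**3 = (24 + (-3*5 - 5)**2 + 10*(-3*5 - 5))**3 = (24 + (-15 - 5)**2 + 10*(-15 - 5))**3 = (24 + (-20)**2 + 10*(-20))**3 = (24 + 400 - 200)**3 = 224**3 = 11239424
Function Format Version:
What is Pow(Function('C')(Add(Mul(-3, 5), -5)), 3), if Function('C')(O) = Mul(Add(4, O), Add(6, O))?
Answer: 11239424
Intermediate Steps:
Pow(Function('C')(Add(Mul(-3, 5), -5)), 3) = Pow(Add(24, Pow(Add(Mul(-3, 5), -5), 2), Mul(10, Add(Mul(-3, 5), -5))), 3) = Pow(Add(24, Pow(Add(-15, -5), 2), Mul(10, Add(-15, -5))), 3) = Pow(Add(24, Pow(-20, 2), Mul(10, -20)), 3) = Pow(Add(24, 400, -200), 3) = Pow(224, 3) = 11239424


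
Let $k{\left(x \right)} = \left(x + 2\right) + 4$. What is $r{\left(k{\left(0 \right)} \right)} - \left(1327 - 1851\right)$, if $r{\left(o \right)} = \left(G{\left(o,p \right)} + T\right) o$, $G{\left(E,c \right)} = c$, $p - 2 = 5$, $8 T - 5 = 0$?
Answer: $\frac{2279}{4} \approx 569.75$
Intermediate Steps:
$T = \frac{5}{8}$ ($T = \frac{5}{8} + \frac{1}{8} \cdot 0 = \frac{5}{8} + 0 = \frac{5}{8} \approx 0.625$)
$p = 7$ ($p = 2 + 5 = 7$)
$k{\left(x \right)} = 6 + x$ ($k{\left(x \right)} = \left(2 + x\right) + 4 = 6 + x$)
$r{\left(o \right)} = \frac{61 o}{8}$ ($r{\left(o \right)} = \left(7 + \frac{5}{8}\right) o = \frac{61 o}{8}$)
$r{\left(k{\left(0 \right)} \right)} - \left(1327 - 1851\right) = \frac{61 \left(6 + 0\right)}{8} - \left(1327 - 1851\right) = \frac{61}{8} \cdot 6 - \left(1327 - 1851\right) = \frac{183}{4} - -524 = \frac{183}{4} + 524 = \frac{2279}{4}$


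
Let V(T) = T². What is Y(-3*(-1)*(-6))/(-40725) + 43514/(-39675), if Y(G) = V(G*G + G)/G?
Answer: -6958748/7181175 ≈ -0.96903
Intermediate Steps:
Y(G) = (G + G²)²/G (Y(G) = (G*G + G)²/G = (G² + G)²/G = (G + G²)²/G)
Y(-3*(-1)*(-6))/(-40725) + 43514/(-39675) = ((-3*(-1)*(-6))*(1 - 3*(-1)*(-6))²)/(-40725) + 43514/(-39675) = ((3*(-6))*(1 + 3*(-6))²)*(-1/40725) + 43514*(-1/39675) = -18*(1 - 18)²*(-1/40725) - 43514/39675 = -18*(-17)²*(-1/40725) - 43514/39675 = -18*289*(-1/40725) - 43514/39675 = -5202*(-1/40725) - 43514/39675 = 578/4525 - 43514/39675 = -6958748/7181175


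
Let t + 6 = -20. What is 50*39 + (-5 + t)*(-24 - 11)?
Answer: 3035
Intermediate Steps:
t = -26 (t = -6 - 20 = -26)
50*39 + (-5 + t)*(-24 - 11) = 50*39 + (-5 - 26)*(-24 - 11) = 1950 - 31*(-35) = 1950 + 1085 = 3035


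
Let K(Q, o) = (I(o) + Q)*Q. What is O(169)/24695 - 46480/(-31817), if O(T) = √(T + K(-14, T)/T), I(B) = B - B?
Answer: 46480/31817 + √28757/321035 ≈ 1.4614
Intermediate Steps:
I(B) = 0
K(Q, o) = Q² (K(Q, o) = (0 + Q)*Q = Q*Q = Q²)
O(T) = √(T + 196/T) (O(T) = √(T + (-14)²/T) = √(T + 196/T))
O(169)/24695 - 46480/(-31817) = √(169 + 196/169)/24695 - 46480/(-31817) = √(169 + 196*(1/169))*(1/24695) - 46480*(-1/31817) = √(169 + 196/169)*(1/24695) + 46480/31817 = √(28757/169)*(1/24695) + 46480/31817 = (√28757/13)*(1/24695) + 46480/31817 = √28757/321035 + 46480/31817 = 46480/31817 + √28757/321035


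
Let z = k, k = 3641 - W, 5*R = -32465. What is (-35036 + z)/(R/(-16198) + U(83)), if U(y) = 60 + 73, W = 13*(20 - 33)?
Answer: -505798748/2160827 ≈ -234.08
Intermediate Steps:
R = -6493 (R = (⅕)*(-32465) = -6493)
W = -169 (W = 13*(-13) = -169)
U(y) = 133
k = 3810 (k = 3641 - 1*(-169) = 3641 + 169 = 3810)
z = 3810
(-35036 + z)/(R/(-16198) + U(83)) = (-35036 + 3810)/(-6493/(-16198) + 133) = -31226/(-6493*(-1/16198) + 133) = -31226/(6493/16198 + 133) = -31226/2160827/16198 = -31226*16198/2160827 = -505798748/2160827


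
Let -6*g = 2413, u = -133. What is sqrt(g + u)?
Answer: 13*I*sqrt(114)/6 ≈ 23.134*I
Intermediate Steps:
g = -2413/6 (g = -1/6*2413 = -2413/6 ≈ -402.17)
sqrt(g + u) = sqrt(-2413/6 - 133) = sqrt(-3211/6) = 13*I*sqrt(114)/6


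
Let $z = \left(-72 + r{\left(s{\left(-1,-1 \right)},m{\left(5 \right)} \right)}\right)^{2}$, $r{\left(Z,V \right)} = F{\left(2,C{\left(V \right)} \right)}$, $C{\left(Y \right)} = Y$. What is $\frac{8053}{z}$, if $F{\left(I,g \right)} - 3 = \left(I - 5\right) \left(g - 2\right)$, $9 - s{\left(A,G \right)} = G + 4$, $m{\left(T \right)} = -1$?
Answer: $\frac{8053}{3600} \approx 2.2369$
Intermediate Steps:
$s{\left(A,G \right)} = 5 - G$ ($s{\left(A,G \right)} = 9 - \left(G + 4\right) = 9 - \left(4 + G\right) = 5 - G$)
$F{\left(I,g \right)} = 3 + \left(-5 + I\right) \left(-2 + g\right)$ ($F{\left(I,g \right)} = 3 + \left(I - 5\right) \left(g - 2\right) = 3 + \left(-5 + I\right) \left(-2 + g\right)$)
$r{\left(Z,V \right)} = 9 - 3 V$ ($r{\left(Z,V \right)} = 13 - 5 V - 4 + 2 V = 9 - 3 V$)
$z = 3600$ ($z = \left(-72 + \left(9 - -3\right)\right)^{2} = \left(-72 + \left(9 + 3\right)\right)^{2} = \left(-72 + 12\right)^{2} = \left(-60\right)^{2} = 3600$)
$\frac{8053}{z} = \frac{8053}{3600}$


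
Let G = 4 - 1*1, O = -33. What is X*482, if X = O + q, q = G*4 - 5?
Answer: -12532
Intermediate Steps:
G = 3 (G = 4 - 1 = 3)
q = 7 (q = 3*4 - 5 = 12 - 5 = 7)
X = -26 (X = -33 + 7 = -26)
X*482 = -26*482 = -12532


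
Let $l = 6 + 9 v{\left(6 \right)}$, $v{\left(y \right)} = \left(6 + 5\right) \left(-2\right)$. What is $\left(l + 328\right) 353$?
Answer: $48008$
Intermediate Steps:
$v{\left(y \right)} = -22$ ($v{\left(y \right)} = 11 \left(-2\right) = -22$)
$l = -192$ ($l = 6 + 9 \left(-22\right) = 6 - 198 = -192$)
$\left(l + 328\right) 353 = \left(-192 + 328\right) 353 = 136 \cdot 353 = 48008$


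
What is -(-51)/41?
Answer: 51/41 ≈ 1.2439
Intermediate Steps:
-(-51)/41 = -17*(-3/41) = 51/41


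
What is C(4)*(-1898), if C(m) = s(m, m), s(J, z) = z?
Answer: -7592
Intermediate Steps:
C(m) = m
C(4)*(-1898) = 4*(-1898) = -7592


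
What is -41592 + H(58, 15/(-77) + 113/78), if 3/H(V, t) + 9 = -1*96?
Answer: -1455721/35 ≈ -41592.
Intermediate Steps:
H(V, t) = -1/35 (H(V, t) = 3/(-9 - 1*96) = 3/(-9 - 96) = 3/(-105) = 3*(-1/105) = -1/35)
-41592 + H(58, 15/(-77) + 113/78) = -41592 - 1/35 = -1455721/35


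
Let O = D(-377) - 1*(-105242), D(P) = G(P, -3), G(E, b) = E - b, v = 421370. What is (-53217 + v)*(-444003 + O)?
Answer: -124853567655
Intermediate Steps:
D(P) = 3 + P (D(P) = P - 1*(-3) = P + 3 = 3 + P)
O = 104868 (O = (3 - 377) - 1*(-105242) = -374 + 105242 = 104868)
(-53217 + v)*(-444003 + O) = (-53217 + 421370)*(-444003 + 104868) = 368153*(-339135) = -124853567655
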